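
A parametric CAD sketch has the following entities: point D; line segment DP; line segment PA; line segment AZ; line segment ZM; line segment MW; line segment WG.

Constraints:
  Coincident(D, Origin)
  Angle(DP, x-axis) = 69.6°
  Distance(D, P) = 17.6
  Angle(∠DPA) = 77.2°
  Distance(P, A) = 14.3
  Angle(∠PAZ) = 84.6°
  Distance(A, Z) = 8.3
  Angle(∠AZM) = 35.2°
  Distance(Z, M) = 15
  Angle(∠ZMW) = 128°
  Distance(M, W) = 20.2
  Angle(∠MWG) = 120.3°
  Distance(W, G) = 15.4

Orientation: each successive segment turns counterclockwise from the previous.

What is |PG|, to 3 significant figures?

38.7

∠ZMW = 128.0° gives MW at 105° from the x-axis; with |MW| = 20.2, W = (-4.34, 41.6). ∠MWG = 120.3° gives WG at 164° from the x-axis; with |WG| = 15.4, G = (-19.2, 45.7). Then |PG| = |G − P| = 38.7.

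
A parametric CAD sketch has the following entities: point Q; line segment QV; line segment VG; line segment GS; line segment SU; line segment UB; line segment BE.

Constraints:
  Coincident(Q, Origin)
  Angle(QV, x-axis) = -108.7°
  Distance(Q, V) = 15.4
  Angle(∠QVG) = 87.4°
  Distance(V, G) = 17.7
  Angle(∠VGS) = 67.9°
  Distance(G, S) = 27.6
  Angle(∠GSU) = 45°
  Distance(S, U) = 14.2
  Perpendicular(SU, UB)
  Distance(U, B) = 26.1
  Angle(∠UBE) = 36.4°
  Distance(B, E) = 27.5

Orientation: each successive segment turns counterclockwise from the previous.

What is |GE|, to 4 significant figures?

26.64

Q is at the origin; QV runs at -108.7° with length 15.4, so V = (-4.937, -14.59). ∠QVG = 87.4° gives VG at -16.10° from the x-axis; with |VG| = 17.7, G = (12.07, -19.50). ∠VGS = 67.9° gives GS at 96.00° from the x-axis; with |GS| = 27.6, S = (9.183, 7.953). ∠GSU = 45.0° gives SU at -129.0° from the x-axis; with |SU| = 14.2, U = (0.2470, -3.082). The perpendicularity gives UB at right angles to SU, so UB runs at -39.00°; with |UB| = 26.1, B = (20.53, -19.51). ∠UBE = 36.4° gives BE at 104.6° from the x-axis; with |BE| = 27.5, E = (13.60, 7.105). Then |GE| = |E − G| = 26.64.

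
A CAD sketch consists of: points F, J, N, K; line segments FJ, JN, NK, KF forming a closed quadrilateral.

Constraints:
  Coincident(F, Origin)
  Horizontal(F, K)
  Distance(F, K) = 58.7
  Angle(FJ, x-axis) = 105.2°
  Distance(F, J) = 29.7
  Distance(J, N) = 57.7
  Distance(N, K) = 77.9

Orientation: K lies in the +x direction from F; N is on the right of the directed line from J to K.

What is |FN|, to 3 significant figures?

31.8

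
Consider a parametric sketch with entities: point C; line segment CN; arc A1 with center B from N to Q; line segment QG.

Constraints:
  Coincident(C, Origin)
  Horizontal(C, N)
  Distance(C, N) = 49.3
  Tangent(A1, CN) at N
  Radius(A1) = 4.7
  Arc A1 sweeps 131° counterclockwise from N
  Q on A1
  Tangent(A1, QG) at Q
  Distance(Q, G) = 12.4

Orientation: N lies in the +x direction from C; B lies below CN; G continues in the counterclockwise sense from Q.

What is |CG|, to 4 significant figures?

56.55

C is at the origin; C and N share the same y with |CN| = 49.3 and N on the +x side, so N = (49.30, 0.000). A1 meets CN tangentially, so BN is at right angles to CN, so B = N + (0, -4.7) = (49.30, -4.700). On A1, N sits at bearing 90° from B; a 131° counterclockwise sweep puts Q at bearing 221°, so Q = B + 4.7·(cos 221°, sin 221°) = (45.75, -7.783). The tangent condition forces BQ to be normal to QG, so QG runs along (−sin 221°, cos 221°); with |QG| = 12.4, G = (53.89, -17.14). Then |CG| = |G − C| = 56.55.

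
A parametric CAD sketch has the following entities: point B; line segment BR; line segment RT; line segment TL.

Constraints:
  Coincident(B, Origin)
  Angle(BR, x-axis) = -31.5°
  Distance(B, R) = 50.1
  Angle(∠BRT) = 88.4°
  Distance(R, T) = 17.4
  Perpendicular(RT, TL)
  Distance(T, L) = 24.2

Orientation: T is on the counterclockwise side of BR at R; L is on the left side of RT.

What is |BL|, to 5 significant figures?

30.428

B is at the origin; BR runs at -31.5° with length 50.1, so R = 50.1·(cos -31.5°, sin -31.5°) = (42.717, -26.177). ∠BRT = 88.4°, so RT runs at -31.5° + (180° − 88.4°) = 60.100° from the x-axis; with |RT| = 17.4, T = R + 17.4·(cos 60.100°, sin 60.100°) = (51.391, -11.093). The perpendicularity gives TL at right angles to RT; with |TL| = 24.2 on the left of RT, L = T + 24.2·(-0.86690, 0.49849) = (30.412, 0.97023). Then |BL| = |L − B| = 30.428.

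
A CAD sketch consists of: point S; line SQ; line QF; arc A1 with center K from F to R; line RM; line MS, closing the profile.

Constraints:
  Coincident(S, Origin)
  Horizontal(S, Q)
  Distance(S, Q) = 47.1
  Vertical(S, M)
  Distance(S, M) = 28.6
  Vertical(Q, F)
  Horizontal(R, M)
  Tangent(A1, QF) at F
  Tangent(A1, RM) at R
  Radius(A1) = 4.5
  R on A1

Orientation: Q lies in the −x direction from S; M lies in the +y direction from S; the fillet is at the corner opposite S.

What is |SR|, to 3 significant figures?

51.3

The virtual corner opposite S is at (-47.1, 28.6). The tangent condition forces KF to be normal to QF and since A1 is tangent to RM there, KR ⟂ RM, with radius 4.5, so the center K sits 4.5 in from both sides at K = (-42.6, 24.1). That places the tangent points at F = (-47.1, 24.1) on QF and R = (-42.6, 28.6) on RM. Then |SR| = |R − S| = 51.3.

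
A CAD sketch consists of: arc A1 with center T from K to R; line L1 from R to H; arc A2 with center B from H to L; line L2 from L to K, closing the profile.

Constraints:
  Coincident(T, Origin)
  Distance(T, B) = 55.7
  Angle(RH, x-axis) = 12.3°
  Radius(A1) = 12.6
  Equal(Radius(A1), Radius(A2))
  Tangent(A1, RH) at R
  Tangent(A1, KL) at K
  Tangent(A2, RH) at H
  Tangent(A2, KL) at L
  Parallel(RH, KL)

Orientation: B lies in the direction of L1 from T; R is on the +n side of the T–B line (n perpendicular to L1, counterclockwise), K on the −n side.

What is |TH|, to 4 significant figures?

57.11

Tangency of A1 to both parallel lines with radius 12.6 puts R and K at T ± 12.6·n: R = (-2.684, 12.31), K = (2.684, -12.31). Equal radii place H and L the same way about B: H = B + 12.6·n = (51.74, 24.18), L = B − 12.6·n = (57.11, -0.4450). Then |TH| = |H − T| = 57.11.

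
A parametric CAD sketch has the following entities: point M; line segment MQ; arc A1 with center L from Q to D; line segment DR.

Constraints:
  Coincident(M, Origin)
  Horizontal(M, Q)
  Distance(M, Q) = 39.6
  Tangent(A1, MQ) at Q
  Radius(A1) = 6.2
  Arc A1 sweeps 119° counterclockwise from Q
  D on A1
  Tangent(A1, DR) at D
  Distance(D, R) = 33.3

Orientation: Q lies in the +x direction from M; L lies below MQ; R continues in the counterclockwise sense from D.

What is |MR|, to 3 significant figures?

63.3

M is at the origin; M and Q share the same y with |MQ| = 39.6 and Q on the +x side, so Q = (39.6, 0.00). Tangency of A1 to MQ means the radius LQ is perpendicular to MQ, so L = Q + (0, -6.2) = (39.6, -6.20). On A1, Q sits at bearing 90° from L; a 119° counterclockwise sweep puts D at bearing 209°, so D = L + 6.2·(cos 209°, sin 209°) = (34.2, -9.21). Since A1 is tangent to DR there, LD ⟂ DR, so DR runs along (−sin 209°, cos 209°); with |DR| = 33.3, R = (50.3, -38.3). Then |MR| = |R − M| = 63.3.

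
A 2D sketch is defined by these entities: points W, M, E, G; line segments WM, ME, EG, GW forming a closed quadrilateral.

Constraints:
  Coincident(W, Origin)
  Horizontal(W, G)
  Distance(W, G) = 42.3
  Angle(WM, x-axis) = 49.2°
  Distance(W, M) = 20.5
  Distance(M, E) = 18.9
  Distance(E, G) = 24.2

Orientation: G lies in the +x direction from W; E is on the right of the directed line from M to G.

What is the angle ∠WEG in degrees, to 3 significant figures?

165°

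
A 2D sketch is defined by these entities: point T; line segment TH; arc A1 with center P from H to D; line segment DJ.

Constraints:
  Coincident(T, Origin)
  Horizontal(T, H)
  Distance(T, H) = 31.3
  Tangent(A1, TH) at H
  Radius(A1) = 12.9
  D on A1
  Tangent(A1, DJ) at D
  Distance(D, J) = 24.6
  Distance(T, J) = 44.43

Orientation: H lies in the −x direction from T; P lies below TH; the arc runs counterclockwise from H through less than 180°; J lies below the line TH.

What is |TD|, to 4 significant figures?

45.80

Checks: |TH| = 31.30 ✓; |PD| = 12.90 ✓; ∠(PD, DJ) = 90.00° ✓; |DJ| = 24.60 ✓; |TJ| = 44.43 ✓.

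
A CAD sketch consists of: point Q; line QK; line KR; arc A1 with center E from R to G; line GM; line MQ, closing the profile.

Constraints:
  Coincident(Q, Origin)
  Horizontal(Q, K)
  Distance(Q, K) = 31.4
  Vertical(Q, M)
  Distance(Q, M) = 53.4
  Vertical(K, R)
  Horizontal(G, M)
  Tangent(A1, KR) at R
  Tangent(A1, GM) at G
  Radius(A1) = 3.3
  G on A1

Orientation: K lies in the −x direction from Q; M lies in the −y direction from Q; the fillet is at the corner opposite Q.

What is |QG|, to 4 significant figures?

60.34

Q is at the origin; QK is horizontal with |QK| = 31.4 and K on the −x side, so K = (-31.40, 0.000). QM is vertical with |QM| = 53.4 and M on the −y side, so M = (0.000, -53.40). The virtual corner opposite Q is at (-31.40, -53.40). A1 meets KR tangentially, so ER is at right angles to KR and A1 meets GM tangentially, so EG is at right angles to GM, with radius 3.3, so the center E sits 3.3 in from both sides at E = (-28.10, -50.10). That places the tangent points at R = (-31.40, -50.10) on KR and G = (-28.10, -53.40) on GM. Then |QG| = |G − Q| = 60.34.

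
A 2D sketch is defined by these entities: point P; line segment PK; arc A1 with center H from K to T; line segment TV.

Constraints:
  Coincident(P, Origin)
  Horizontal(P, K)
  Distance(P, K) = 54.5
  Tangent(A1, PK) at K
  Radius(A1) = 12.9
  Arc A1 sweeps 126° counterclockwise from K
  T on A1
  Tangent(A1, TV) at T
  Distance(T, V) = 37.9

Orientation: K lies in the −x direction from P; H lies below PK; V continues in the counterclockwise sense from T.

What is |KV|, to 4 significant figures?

52.50

P is at the origin; P and K share the same y with |PK| = 54.5 and K on the −x side, so K = (-54.50, 0.000). Since A1 is tangent to PK there, HK ⟂ PK, so H = K + (0, -12.9) = (-54.50, -12.90). On A1, K sits at bearing 90° from H; a 126° counterclockwise sweep puts T at bearing 216°, so T = H + 12.9·(cos 216°, sin 216°) = (-64.94, -20.48). Tangency of A1 to TV means the radius HT is perpendicular to TV, so TV runs along (−sin 216°, cos 216°); with |TV| = 37.9, V = (-42.66, -51.14). Then |KV| = |V − K| = 52.50.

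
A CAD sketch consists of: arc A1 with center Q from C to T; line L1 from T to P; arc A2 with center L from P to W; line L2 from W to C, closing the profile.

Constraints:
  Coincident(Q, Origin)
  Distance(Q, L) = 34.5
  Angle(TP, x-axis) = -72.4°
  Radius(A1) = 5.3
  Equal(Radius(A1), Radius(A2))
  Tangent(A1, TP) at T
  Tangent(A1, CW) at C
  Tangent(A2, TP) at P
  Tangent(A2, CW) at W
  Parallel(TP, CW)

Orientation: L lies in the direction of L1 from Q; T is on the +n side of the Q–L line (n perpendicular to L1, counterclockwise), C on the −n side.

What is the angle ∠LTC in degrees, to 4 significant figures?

81.27°

The slot axis is L1's direction at -72.4°, so u = (cos -72.4°, sin -72.4°) = (0.3024, -0.9532) and n = (−sin -72.4°, cos -72.4°) = (0.9532, 0.3024). Q is at the origin and L lies 34.5 along u from Q, so L = 34.5·u = (10.43, -32.89). Tangency of A1 to both parallel lines with radius 5.3 puts T and C at Q ± 5.3·n: T = (5.052, 1.603), C = (-5.052, -1.603). Then cos ∠LTC = TL·TC / (|TL||TC|), giving 81.27°.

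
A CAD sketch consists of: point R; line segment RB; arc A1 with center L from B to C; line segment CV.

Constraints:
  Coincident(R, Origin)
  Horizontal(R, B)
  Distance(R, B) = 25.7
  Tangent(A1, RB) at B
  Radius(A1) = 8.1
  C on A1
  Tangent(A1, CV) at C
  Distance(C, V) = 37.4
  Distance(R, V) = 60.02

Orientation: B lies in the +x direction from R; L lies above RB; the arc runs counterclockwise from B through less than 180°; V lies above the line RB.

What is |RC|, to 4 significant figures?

34.15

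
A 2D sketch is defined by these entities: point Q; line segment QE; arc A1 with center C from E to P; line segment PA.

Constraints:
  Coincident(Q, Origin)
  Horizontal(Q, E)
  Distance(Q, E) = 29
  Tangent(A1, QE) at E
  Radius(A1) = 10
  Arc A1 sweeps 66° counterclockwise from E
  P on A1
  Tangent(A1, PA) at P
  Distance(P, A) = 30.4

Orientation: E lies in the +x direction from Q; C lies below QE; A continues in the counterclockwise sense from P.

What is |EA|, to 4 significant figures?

39.98

Q is at the origin; Q and E share the same y with |QE| = 29.0 and E on the +x side, so E = (29.00, 0.000). Since A1 is tangent to QE there, CE ⟂ QE, so C = E + (0, -10) = (29.00, -10.00). On A1, E sits at bearing 90° from C; a 66° counterclockwise sweep puts P at bearing 156°, so P = C + 10.0·(cos 156°, sin 156°) = (19.86, -5.933). The tangent condition forces CP to be normal to PA, so PA runs along (−sin 156°, cos 156°); with |PA| = 30.4, A = (7.500, -33.70). Then |EA| = |A − E| = 39.98.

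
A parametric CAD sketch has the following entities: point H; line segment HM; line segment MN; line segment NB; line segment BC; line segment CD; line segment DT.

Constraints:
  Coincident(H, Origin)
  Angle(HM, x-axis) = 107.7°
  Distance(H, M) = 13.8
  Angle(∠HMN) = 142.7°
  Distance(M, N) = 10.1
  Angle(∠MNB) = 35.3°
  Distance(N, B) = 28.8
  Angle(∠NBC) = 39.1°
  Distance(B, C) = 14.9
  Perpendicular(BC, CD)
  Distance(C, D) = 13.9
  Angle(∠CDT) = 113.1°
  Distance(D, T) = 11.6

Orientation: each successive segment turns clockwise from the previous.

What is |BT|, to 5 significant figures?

18.930

The perpendicularity gives CD at right angles to BC, so CD runs at 54.800°; with |CD| = 13.9, D = (2.8226, 14.883). ∠CDT = 113.1° gives DT at -12.100° from the x-axis; with |DT| = 11.6, T = (14.165, 12.452). Then |BT| = |T − B| = 18.930.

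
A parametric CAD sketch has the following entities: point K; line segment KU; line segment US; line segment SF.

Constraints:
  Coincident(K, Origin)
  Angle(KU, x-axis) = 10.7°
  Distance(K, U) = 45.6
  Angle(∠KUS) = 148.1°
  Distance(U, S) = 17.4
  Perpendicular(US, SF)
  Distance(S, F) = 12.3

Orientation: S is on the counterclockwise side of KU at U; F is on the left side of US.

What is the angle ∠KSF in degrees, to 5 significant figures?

66.760°

K is at the origin; KU runs at 10.7° with length 45.6, so U = 45.6·(cos 10.7°, sin 10.7°) = (44.807, 8.4664). ∠KUS = 148.1°, so US runs at 10.7° + (180° − 148.1°) = 42.600° from the x-axis; with |US| = 17.4, S = U + 17.4·(cos 42.600°, sin 42.600°) = (57.615, 20.244). US is perpendicular to SF; with |SF| = 12.3 on the left of US, F = S + 12.3·(-0.67688, 0.73610) = (49.290, 29.298). Then cos ∠KSF = SK·SF / (|SK||SF|), giving 66.760°.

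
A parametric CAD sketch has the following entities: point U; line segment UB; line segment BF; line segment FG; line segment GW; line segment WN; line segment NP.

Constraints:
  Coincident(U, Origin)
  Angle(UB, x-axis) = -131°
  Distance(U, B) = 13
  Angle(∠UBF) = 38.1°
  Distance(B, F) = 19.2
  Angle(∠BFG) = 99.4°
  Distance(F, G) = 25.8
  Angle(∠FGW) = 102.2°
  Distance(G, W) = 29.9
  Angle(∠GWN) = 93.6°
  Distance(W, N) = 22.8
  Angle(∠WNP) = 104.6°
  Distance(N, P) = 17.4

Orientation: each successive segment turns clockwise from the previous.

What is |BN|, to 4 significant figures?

21.20

U is at the origin; UB runs at -131.0° with length 13.0, so B = (-8.529, -9.811). ∠UBF = 38.1° gives BF at 87.10° from the x-axis; with |BF| = 19.2, F = (-7.557, 9.364). ∠BFG = 99.4° gives FG at 6.500° from the x-axis; with |FG| = 25.8, G = (18.08, 12.28). ∠FGW = 102.2° gives GW at -71.30° from the x-axis; with |GW| = 29.9, W = (27.66, -16.04). ∠GWN = 93.6° gives WN at -157.7° from the x-axis; with |WN| = 22.8, N = (6.568, -24.69). Then |BN| = |N − B| = 21.20.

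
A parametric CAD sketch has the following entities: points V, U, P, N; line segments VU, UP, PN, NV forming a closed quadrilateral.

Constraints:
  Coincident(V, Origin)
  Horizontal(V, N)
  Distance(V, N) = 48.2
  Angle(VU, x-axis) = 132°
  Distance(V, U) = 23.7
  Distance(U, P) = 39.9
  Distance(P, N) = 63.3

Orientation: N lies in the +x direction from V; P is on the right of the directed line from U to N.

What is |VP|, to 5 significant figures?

24.672

Checks: |UP| = 39.90 ✓; |PN| = 63.30 ✓.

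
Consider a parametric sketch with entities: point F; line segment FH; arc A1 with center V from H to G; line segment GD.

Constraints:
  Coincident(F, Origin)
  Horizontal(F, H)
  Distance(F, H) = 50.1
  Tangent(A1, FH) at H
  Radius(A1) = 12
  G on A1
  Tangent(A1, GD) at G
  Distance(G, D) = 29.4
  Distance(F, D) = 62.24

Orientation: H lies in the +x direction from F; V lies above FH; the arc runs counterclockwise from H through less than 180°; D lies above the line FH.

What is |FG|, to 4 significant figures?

63.01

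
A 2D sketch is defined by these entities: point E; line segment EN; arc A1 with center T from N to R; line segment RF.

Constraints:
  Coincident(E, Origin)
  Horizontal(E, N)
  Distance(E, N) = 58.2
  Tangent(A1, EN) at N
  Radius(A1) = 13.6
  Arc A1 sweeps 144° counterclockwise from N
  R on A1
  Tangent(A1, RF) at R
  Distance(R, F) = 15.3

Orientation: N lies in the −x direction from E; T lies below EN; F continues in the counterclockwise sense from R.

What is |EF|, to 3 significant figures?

63.4

On A1, N sits at bearing 90° from T; a 144° counterclockwise sweep puts R at bearing 234°, so R = T + 13.6·(cos 234°, sin 234°) = (-66.2, -24.6). Since A1 is tangent to RF there, TR ⟂ RF, so RF runs along (−sin 234°, cos 234°); with |RF| = 15.3, F = (-53.8, -33.6). Then |EF| = |F − E| = 63.4.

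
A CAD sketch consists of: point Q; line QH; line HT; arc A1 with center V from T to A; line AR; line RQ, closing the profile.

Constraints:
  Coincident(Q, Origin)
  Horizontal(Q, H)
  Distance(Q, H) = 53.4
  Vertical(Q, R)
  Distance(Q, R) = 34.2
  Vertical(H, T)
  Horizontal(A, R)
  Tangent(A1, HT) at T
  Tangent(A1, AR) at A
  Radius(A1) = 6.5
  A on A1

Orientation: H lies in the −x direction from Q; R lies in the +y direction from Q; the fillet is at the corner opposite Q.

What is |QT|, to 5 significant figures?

60.157

The virtual corner opposite Q is at (-53.400, 34.200). Tangency of A1 to HT means the radius VT is perpendicular to HT and since A1 is tangent to AR there, VA ⟂ AR, with radius 6.5, so the center V sits 6.5 in from both sides at V = (-46.900, 27.700). That places the tangent points at T = (-53.400, 27.700) on HT and A = (-46.900, 34.200) on AR. Then |QT| = |T − Q| = 60.157.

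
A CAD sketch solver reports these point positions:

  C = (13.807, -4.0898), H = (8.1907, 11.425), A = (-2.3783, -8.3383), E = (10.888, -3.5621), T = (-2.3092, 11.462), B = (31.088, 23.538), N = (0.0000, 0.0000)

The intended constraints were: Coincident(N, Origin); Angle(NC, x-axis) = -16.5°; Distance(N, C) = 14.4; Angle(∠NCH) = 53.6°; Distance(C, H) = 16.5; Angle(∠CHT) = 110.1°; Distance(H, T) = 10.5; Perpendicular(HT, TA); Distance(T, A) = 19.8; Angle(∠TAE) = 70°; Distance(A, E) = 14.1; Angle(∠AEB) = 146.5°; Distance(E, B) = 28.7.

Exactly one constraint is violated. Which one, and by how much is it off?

Distance(E, B) = 28.7 — off by 5.10.

N = (0.00, 0.00) ✓; NC at -16.50° ✓; |NC| = 14.40 ✓; ∠NCH = 53.60° ✓; |CH| = 16.50 ✓; ∠CHT = 110.1° ✓; |HT| = 10.50 ✓; ∠(HT, TA) = 90.00° ✓; |TA| = 19.80 ✓; ∠TAE = 70.00° ✓; |AE| = 14.10 ✓; ∠AEB = 146.5° ✓; |EB| = 33.80 ✗.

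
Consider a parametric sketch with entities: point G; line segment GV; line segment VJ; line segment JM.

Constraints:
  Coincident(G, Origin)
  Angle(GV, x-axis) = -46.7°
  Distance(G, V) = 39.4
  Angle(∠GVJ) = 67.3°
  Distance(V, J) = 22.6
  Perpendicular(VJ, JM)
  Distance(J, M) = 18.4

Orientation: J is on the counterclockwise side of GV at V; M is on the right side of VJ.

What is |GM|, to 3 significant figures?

55.2

∠GVJ = 67.3°, so VJ runs at -46.7° + (180° − 67.3°) = 66.0° from the x-axis; with |VJ| = 22.6, J = V + 22.6·(cos 66.0°, sin 66.0°) = (36.2, -8.03). VJ is perpendicular to JM; with |JM| = 18.4 on the right of VJ, M = J + 18.4·(0.914, -0.407) = (53.0, -15.5). Then |GM| = |M − G| = 55.2.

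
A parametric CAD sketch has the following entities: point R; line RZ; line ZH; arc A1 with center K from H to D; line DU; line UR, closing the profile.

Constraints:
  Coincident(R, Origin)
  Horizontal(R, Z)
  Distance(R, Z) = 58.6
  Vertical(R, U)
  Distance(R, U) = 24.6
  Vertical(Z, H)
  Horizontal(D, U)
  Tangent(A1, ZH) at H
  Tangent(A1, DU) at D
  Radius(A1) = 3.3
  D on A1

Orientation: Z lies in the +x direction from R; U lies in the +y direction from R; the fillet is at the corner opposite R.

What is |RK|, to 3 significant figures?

59.3

R is at the origin; R and Z share the same y with |RZ| = 58.6 and Z on the +x side, so Z = (58.6, 0.00). R and U share the same x with |RU| = 24.6 and U on the +y side, so U = (0.00, 24.6). The virtual corner opposite R is at (58.6, 24.6). The tangent condition forces KH to be normal to ZH and tangency of A1 to DU means the radius KD is perpendicular to DU, with radius 3.3, so the center K sits 3.3 in from both sides at K = (55.3, 21.3). Then |RK| = |K − R| = 59.3.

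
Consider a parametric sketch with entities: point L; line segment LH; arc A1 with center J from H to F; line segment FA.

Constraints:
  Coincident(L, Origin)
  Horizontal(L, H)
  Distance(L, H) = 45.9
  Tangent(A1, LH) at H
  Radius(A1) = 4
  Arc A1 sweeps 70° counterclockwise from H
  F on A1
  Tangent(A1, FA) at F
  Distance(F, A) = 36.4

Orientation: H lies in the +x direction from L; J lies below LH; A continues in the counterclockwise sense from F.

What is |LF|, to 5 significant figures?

42.223

Tangency of A1 to LH means the radius JH is perpendicular to LH, so J = H + (0, -4) = (45.900, -4.0000). On A1, H sits at bearing 90° from J; a 70° counterclockwise sweep puts F at bearing 160°, so F = J + 4.0·(cos 160°, sin 160°) = (42.141, -2.6319). Then |LF| = |F − L| = 42.223.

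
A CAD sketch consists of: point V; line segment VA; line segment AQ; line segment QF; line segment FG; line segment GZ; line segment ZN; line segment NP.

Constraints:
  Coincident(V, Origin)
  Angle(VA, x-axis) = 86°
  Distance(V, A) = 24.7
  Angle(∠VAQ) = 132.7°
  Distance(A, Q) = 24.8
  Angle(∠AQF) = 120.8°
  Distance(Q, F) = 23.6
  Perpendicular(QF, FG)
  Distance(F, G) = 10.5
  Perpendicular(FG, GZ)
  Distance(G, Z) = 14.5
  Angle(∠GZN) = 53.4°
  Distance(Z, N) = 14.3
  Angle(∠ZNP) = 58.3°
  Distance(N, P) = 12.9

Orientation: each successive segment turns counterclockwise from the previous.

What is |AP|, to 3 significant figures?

36.6

V is at the origin; VA runs at 86.0° with length 24.7, so A = (1.72, 24.6). ∠VAQ = 132.7° gives AQ at 133° from the x-axis; with |AQ| = 24.8, Q = (-15.3, 42.7). ∠AQF = 120.8° gives QF at -168° from the x-axis; with |QF| = 23.6, F = (-38.3, 37.6). QF ⟂ FG, so FG runs at -77.5°; with |FG| = 10.5, G = (-36.1, 27.3). The perpendicularity gives GZ at right angles to FG, so GZ runs at 12.5°; with |GZ| = 14.5, Z = (-21.9, 30.5). ∠GZN = 53.4° gives ZN at 139° from the x-axis; with |ZN| = 14.3, N = (-32.7, 39.8). ∠ZNP = 58.3° gives NP at -99.2° from the x-axis; with |NP| = 12.9, P = (-34.8, 27.1). Then |AP| = |P − A| = 36.6.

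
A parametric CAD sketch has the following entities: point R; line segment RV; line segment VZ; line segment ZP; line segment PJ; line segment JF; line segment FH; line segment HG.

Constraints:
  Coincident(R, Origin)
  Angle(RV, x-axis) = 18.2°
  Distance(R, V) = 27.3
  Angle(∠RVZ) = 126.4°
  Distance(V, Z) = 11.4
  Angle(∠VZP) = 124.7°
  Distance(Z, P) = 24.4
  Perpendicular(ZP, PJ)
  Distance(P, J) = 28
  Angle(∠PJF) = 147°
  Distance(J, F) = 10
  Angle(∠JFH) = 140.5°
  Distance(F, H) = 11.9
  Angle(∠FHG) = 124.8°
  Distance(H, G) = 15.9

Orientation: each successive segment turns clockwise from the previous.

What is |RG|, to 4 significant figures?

8.849

R is at the origin; RV runs at 18.2° with length 27.3, so V = (25.93, 8.527). ∠RVZ = 126.4° gives VZ at -35.40° from the x-axis; with |VZ| = 11.4, Z = (35.23, 1.923). ∠VZP = 124.7° gives ZP at -90.70° from the x-axis; with |ZP| = 24.4, P = (34.93, -22.48). The perpendicularity gives PJ at right angles to ZP, so PJ runs at 179.3°; with |PJ| = 28.0, J = (6.931, -22.13). ∠PJF = 147.0° gives JF at 146.3° from the x-axis; with |JF| = 10.0, F = (-1.389, -16.58). ∠JFH = 140.5° gives FH at 106.8° from the x-axis; with |FH| = 11.9, H = (-4.828, -5.193). ∠FHG = 124.8° gives HG at 51.60° from the x-axis; with |HG| = 15.9, G = (5.048, 7.268). Then |RG| = |G − R| = 8.849.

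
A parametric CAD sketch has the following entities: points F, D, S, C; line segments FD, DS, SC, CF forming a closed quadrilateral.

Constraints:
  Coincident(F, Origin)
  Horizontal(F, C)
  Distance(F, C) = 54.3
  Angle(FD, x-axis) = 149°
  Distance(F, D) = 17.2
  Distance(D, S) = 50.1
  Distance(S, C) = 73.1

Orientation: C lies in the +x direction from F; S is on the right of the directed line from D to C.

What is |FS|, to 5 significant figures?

41.081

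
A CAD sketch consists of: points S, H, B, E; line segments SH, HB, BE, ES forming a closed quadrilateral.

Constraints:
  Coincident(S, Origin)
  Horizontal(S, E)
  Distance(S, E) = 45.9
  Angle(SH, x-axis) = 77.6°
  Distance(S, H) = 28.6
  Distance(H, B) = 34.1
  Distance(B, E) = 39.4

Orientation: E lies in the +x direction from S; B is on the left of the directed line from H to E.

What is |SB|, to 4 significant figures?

54.59

Checks: |HB| = 34.10 ✓; |BE| = 39.40 ✓.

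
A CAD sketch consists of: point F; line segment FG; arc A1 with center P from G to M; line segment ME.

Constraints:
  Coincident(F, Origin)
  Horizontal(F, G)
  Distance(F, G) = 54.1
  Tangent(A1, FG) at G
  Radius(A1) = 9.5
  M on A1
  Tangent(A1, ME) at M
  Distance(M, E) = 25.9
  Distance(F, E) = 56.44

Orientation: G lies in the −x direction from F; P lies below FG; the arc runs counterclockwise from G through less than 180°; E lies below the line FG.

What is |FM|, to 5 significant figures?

63.229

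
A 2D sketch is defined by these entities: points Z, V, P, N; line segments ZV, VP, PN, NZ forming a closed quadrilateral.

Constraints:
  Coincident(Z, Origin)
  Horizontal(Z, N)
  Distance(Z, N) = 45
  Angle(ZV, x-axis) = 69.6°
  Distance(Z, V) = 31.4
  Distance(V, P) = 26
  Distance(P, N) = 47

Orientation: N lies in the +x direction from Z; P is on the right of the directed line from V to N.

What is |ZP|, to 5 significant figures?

6.7947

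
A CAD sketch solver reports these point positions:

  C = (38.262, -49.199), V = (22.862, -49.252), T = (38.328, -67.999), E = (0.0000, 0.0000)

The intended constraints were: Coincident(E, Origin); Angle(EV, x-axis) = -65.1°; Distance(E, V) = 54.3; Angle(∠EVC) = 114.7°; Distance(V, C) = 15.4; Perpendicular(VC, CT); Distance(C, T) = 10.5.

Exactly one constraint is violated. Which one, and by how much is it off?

Distance(C, T) = 10.5 — off by 8.30.

E = (0.00, 0.00) ✓; EV at -65.10° ✓; |EV| = 54.30 ✓; ∠EVC = 114.7° ✓; |VC| = 15.40 ✓; ∠(VC, CT) = 90.00° ✓; |CT| = 18.80 ✗.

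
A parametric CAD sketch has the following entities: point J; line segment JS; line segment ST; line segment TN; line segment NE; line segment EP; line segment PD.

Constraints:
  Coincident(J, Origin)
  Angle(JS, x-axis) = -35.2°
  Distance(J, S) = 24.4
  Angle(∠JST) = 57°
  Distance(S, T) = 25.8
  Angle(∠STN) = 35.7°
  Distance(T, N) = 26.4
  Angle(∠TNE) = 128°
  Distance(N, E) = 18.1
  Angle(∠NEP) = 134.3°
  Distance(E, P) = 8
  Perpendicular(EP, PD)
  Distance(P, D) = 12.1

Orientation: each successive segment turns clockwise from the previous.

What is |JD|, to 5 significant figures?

29.982

∠NEP = 134.3° gives EP at -40.200° from the x-axis; with |EP| = 8.0, P = (34.295, -4.8096). EP is perpendicular to PD, so PD runs at -130.20°; with |PD| = 12.1, D = (26.485, -14.051). Then |JD| = |D − J| = 29.982.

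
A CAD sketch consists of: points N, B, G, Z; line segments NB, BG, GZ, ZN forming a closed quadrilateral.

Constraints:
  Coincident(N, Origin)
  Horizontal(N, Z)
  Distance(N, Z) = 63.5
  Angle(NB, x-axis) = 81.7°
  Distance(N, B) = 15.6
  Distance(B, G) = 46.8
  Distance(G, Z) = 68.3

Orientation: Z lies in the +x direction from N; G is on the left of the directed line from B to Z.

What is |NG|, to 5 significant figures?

61.641

N is at the origin; N and Z share the same y with |NZ| = 63.5 and Z in +x, so Z = (63.5, 0). NB runs at 81.7° with |NB| = 15.6, so B = (2.2520, 15.437). G is determined by |BG| = 46.8 and |GZ| = 68.3 together: it lies at the intersection of circle(B, 46.8) and circle(Z, 68.3). With |BZ| = 63.163, the foot of the radical line on BZ is 11.992 from B and the perpendicular offset is √(46.8² − 11.992²) = 45.237. Taking the left-of-BZ solution: G = (24.936, 56.371).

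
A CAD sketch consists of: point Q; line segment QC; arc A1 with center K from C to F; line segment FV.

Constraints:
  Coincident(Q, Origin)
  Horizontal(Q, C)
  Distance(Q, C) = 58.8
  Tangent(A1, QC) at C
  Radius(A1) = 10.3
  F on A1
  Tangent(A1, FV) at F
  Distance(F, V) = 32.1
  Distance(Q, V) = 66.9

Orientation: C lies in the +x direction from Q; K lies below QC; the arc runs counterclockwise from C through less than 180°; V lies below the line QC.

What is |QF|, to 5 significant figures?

49.795

Checks: |KF| = 10.30 ✓; ∠(KF, FV) = 90.00° ✓; |FV| = 32.10 ✓; |QV| = 66.90 ✓.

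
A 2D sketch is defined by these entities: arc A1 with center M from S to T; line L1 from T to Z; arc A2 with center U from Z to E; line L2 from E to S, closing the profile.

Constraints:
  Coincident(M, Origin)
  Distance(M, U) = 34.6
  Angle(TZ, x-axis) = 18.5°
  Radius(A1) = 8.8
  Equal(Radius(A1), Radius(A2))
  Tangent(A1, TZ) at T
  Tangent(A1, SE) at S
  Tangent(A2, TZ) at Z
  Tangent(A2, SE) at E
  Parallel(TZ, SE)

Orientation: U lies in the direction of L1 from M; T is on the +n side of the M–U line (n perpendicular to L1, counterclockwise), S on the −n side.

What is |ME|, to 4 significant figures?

35.70

The slot axis is L1's direction at 18.5°, so u = (cos 18.5°, sin 18.5°) = (0.9483, 0.3173) and n = (−sin 18.5°, cos 18.5°) = (-0.3173, 0.9483). M is at the origin and U lies 34.6 along u from M, so U = 34.6·u = (32.81, 10.98). Tangency of A1 to both parallel lines with radius 8.8 puts T and S at M ± 8.8·n: T = (-2.792, 8.345), S = (2.792, -8.345). Equal radii place Z and E the same way about U: Z = U + 8.8·n = (30.02, 19.32), E = U − 8.8·n = (35.60, 2.633). Then |ME| = |E − M| = 35.70.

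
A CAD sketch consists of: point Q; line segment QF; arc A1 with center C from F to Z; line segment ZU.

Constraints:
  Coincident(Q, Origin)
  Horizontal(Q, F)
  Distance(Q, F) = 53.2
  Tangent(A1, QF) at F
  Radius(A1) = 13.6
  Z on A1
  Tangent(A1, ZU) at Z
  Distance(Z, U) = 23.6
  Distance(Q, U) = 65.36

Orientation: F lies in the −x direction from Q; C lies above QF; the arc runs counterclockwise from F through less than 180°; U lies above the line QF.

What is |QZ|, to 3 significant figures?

45.3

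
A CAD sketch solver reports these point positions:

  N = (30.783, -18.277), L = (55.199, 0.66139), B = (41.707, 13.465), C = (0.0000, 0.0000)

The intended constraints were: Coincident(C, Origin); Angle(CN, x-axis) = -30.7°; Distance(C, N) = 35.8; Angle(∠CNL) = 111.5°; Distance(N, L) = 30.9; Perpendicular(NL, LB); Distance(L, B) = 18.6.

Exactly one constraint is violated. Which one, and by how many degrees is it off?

Perpendicular(NL, LB) — off by 8.70°.

C = (0.00, 0.00) ✓; CN at -30.70° ✓; |CN| = 35.80 ✓; ∠CNL = 111.5° ✓; |NL| = 30.90 ✓; ∠(NL, LB) = 98.70° ✗; |LB| = 18.60 ✓.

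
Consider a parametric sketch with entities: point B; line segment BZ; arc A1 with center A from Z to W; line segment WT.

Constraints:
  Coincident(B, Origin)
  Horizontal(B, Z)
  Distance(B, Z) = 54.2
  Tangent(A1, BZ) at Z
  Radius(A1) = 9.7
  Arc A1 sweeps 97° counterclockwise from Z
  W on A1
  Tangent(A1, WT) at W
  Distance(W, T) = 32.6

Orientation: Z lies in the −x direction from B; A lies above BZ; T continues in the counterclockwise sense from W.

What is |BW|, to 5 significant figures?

45.881

The tangent condition forces AZ to be normal to BZ, so A = Z + (0, 9.7) = (-54.200, 9.7000). On A1, Z sits at bearing -90° from A; a 97° counterclockwise sweep puts W at bearing 7°, so W = A + 9.7·(cos 7°, sin 7°) = (-44.572, 10.882). Then |BW| = |W − B| = 45.881.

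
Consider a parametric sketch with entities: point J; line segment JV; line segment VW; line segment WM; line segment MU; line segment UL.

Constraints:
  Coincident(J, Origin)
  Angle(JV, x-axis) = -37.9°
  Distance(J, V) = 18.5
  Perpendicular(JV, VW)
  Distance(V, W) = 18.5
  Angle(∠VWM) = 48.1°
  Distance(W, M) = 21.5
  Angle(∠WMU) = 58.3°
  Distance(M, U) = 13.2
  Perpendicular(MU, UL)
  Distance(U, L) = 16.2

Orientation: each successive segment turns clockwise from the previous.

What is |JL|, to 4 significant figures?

25.38

J is at the origin; JV runs at -37.9° with length 18.5, so V = (14.60, -11.36). JV is perpendicular to VW, so VW runs at -127.9°; with |VW| = 18.5, W = (3.234, -25.96). ∠VWM = 48.1° gives WM at 100.2° from the x-axis; with |WM| = 21.5, M = (-0.5735, -4.802). ∠WMU = 58.3° gives MU at -21.50° from the x-axis; with |MU| = 13.2, U = (11.71, -9.640). MU is perpendicular to UL, so UL runs at -111.5°; with |UL| = 16.2, L = (5.771, -24.71). Then |JL| = |L − J| = 25.38.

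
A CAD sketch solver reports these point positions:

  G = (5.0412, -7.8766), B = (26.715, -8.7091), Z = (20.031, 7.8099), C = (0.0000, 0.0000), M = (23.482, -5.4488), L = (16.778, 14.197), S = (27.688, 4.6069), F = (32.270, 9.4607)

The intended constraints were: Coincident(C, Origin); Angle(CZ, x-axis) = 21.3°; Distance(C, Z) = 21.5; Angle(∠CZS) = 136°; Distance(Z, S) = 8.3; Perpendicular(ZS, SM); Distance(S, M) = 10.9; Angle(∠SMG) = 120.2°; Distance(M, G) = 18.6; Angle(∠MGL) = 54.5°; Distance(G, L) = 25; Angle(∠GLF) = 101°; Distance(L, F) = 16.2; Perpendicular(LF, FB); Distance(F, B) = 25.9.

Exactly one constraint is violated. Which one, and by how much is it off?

Distance(F, B) = 25.9 — off by 6.90.

C = (0.00, 0.00) ✓; CZ at 21.30° ✓; |CZ| = 21.50 ✓; ∠CZS = 136.0° ✓; |ZS| = 8.300 ✓; ∠(ZS, SM) = 90.00° ✓; |SM| = 10.90 ✓; ∠SMG = 120.2° ✓; |MG| = 18.60 ✓; ∠MGL = 54.50° ✓; |GL| = 25.00 ✓; ∠GLF = 101.0° ✓; |LF| = 16.20 ✓; ∠(LF, FB) = 90.00° ✓; |FB| = 19.00 ✗.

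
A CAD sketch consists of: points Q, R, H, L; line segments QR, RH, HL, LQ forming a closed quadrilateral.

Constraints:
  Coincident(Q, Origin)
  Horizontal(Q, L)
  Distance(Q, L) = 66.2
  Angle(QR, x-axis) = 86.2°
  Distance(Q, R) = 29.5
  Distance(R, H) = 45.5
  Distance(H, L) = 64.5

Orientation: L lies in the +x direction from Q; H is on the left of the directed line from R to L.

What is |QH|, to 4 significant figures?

68.91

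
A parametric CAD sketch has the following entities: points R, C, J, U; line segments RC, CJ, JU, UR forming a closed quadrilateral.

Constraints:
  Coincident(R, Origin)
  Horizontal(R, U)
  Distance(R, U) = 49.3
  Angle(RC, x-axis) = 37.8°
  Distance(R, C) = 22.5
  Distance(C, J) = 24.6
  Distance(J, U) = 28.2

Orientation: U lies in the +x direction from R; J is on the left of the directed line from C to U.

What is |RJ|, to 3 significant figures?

47.0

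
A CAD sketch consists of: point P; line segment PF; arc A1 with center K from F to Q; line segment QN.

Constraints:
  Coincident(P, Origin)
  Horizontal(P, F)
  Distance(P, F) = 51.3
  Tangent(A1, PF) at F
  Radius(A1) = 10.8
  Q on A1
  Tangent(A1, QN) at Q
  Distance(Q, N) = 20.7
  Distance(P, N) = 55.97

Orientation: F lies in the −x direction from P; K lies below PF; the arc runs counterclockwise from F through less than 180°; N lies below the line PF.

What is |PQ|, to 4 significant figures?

61.91

Checks: |KQ| = 10.80 ✓; ∠(KQ, QN) = 90.00° ✓; |QN| = 20.70 ✓; |PN| = 55.97 ✓.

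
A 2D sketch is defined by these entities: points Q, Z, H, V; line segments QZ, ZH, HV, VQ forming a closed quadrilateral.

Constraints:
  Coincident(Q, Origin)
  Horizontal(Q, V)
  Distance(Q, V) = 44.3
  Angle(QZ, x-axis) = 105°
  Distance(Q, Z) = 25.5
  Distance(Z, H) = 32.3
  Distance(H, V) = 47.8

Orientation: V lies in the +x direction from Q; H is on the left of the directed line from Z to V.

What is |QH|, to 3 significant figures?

46.6

Checks: Q.y = 0.00, V.y = 0.00 ✓; |ZH| = 32.30 ✓; |HV| = 47.80 ✓.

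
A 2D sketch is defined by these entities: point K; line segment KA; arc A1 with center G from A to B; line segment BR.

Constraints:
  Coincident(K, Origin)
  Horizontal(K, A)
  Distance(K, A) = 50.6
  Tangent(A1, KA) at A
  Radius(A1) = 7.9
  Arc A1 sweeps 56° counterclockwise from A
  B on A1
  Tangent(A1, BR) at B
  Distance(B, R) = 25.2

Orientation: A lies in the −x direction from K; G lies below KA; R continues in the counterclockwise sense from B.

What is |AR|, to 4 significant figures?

31.94

K is at the origin; KA is horizontal with |KA| = 50.6 and A on the −x side, so A = (-50.60, 0.000). The tangent condition forces GA to be normal to KA, so G = A + (0, -7.9) = (-50.60, -7.900). On A1, A sits at bearing 90° from G; a 56° counterclockwise sweep puts B at bearing 146°, so B = G + 7.9·(cos 146°, sin 146°) = (-57.15, -3.482). Tangency of A1 to BR means the radius GB is perpendicular to BR, so BR runs along (−sin 146°, cos 146°); with |BR| = 25.2, R = (-71.24, -24.37). Then |AR| = |R − A| = 31.94.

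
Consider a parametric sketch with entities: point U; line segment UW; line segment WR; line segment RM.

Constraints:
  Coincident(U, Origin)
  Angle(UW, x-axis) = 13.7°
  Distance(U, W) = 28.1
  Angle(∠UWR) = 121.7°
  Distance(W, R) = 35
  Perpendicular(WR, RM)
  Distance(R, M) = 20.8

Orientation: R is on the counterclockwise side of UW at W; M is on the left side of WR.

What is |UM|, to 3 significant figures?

49.9

∠UWR = 121.7°, so WR runs at 13.7° + (180° − 121.7°) = 72.0° from the x-axis; with |WR| = 35.0, R = W + 35.0·(cos 72.0°, sin 72.0°) = (38.1, 39.9). The perpendicularity gives RM at right angles to WR; with |RM| = 20.8 on the left of WR, M = R + 20.8·(-0.951, 0.309) = (18.3, 46.4). Then |UM| = |M − U| = 49.9.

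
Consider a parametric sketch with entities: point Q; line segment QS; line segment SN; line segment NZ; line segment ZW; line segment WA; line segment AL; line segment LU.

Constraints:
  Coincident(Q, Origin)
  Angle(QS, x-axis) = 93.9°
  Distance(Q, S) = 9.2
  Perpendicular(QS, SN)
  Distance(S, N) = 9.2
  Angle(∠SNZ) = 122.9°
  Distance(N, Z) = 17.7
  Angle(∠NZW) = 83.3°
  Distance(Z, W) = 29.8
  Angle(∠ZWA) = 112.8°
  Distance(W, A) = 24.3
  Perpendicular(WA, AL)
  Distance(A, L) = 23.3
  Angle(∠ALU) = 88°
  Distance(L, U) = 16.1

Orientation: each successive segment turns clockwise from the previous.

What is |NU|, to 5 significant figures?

10.027

WA is perpendicular to AL, so AL runs at 52.900°; with |AL| = 23.3, L = (-11.952, 13.928). ∠ALU = 88.0° gives LU at -39.100° from the x-axis; with |LU| = 16.1, U = (0.54196, 3.7742). Then |NU| = |U − N| = 10.027.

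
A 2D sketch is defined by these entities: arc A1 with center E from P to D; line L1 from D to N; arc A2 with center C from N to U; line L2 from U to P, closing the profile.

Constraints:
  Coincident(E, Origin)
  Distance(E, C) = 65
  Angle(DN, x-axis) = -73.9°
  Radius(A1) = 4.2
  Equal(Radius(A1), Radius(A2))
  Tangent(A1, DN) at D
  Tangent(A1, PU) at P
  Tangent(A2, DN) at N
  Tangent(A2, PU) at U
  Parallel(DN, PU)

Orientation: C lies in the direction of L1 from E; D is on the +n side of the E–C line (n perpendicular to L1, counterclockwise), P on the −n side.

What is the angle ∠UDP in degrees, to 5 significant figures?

82.636°

The slot axis is L1's direction at -73.9°, so u = (cos -73.9°, sin -73.9°) = (0.27731, -0.96078) and n = (−sin -73.9°, cos -73.9°) = (0.96078, 0.27731). E is at the origin and C lies 65.0 along u from E, so C = 65.0·u = (18.025, -62.451). Tangency of A1 to both parallel lines with radius 4.2 puts D and P at E ± 4.2·n: D = (4.0353, 1.1647), P = (-4.0353, -1.1647). Equal radii place N and U the same way about C: N = C + 4.2·n = (22.061, -61.286), U = C − 4.2·n = (13.990, -63.615). Then cos ∠UDP = DU·DP / (|DU||DP|), giving 82.636°.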